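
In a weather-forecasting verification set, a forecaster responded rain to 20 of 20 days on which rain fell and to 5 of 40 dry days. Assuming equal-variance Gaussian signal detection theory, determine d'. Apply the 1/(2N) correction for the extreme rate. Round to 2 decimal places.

d' = 3.11

The hit rate is 20/20 = 1, so apply the 1/(2N) correction: H → 1 − 1/(2·20) = 0.97500.
z(H) = z(0.97500) = 1.960
z(FA) = z(0.12500) = -1.150
d' = 1.960 − (-1.150) = 3.110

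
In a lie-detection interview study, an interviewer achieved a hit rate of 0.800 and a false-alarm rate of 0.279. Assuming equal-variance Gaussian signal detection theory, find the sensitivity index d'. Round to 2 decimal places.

Φ⁻¹(H) = Φ⁻¹(0.800) = 0.842
Φ⁻¹(FA) = Φ⁻¹(0.279) = -0.586
d' = z(H) − z(FA) = 0.842 − (-0.586) = 1.428

d' = 1.43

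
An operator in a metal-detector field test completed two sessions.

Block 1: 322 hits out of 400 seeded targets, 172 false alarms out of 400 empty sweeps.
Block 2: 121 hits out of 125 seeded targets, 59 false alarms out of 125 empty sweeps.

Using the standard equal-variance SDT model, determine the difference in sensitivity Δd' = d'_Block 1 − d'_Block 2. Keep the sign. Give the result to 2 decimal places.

Δd' = -0.89

Block 1: z(0.8050) = 0.860, z(0.4300) = -0.176, d' = 1.036
Block 2: z(0.9680) = 1.852, z(0.4720) = -0.070, d' = 1.922
Δd' = d'_Block 1 − d'_Block 2 = 1.036 − 1.922 = -0.886
Block 2 has the higher sensitivity.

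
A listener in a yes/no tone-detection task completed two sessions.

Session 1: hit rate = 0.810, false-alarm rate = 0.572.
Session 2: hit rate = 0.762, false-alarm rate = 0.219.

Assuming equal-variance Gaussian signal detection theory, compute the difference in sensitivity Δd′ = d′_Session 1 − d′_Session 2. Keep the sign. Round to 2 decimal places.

Session 1: z(0.810) = 0.878, z(0.572) = 0.181, d' = 0.697
Session 2: z(0.762) = 0.713, z(0.219) = -0.776, d' = 1.489
Δd' = d'_Session 1 − d'_Session 2 = 0.697 − 1.489 = -0.792
Session 2 has the higher sensitivity.

Δd′ = -0.79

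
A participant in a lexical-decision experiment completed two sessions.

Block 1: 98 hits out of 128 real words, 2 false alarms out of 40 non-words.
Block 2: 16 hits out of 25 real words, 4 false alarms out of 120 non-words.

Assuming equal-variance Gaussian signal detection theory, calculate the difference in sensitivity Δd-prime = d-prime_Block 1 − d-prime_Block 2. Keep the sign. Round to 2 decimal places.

Δd-prime = 0.18

Block 1: z(0.7656) = 0.724, z(0.0500) = -1.645, d' = 2.369
Block 2: z(0.6400) = 0.358, z(0.0333) = -1.834, d' = 2.192
Δd' = d'_Block 1 − d'_Block 2 = 2.369 − 2.192 = 0.177
Block 1 has the higher sensitivity.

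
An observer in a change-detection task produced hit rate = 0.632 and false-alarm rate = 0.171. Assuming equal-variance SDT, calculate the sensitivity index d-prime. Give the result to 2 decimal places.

Φ⁻¹(0.632) = 0.337, Φ⁻¹(0.171) = -0.950
d' = z(H) − z(FA) = 0.337 − (-0.950) = 1.287

d-prime = 1.29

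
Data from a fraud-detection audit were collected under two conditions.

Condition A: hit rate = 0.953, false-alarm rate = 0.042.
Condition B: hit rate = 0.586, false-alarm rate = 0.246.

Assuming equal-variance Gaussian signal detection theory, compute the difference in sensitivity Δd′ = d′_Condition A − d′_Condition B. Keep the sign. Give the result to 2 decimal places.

Δd′ = 2.50

Condition A: z(0.953) = 1.675, z(0.042) = -1.728, d' = 3.403
Condition B: z(0.586) = 0.217, z(0.246) = -0.687, d' = 0.904
Δd' = d'_Condition A − d'_Condition B = 3.403 − 0.904 = 2.499
Condition A has the higher sensitivity.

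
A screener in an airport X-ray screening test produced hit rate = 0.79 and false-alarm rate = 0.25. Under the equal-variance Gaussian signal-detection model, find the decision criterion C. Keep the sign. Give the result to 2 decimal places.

C = -0.07

z(0.79) = 0.8064, z(0.25) = -0.6745
c = −½·[z(H) + z(FA)] = −0.5 × (0.8064 + (-0.6745)) = -0.06595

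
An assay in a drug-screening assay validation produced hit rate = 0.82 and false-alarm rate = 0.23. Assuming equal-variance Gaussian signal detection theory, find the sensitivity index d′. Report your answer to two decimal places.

d′ = 1.65

z(H) = z(0.82) = 0.915
z(FA) = z(0.23) = -0.739
d' = z(H) − z(FA) = 0.915 − (-0.739) = 1.654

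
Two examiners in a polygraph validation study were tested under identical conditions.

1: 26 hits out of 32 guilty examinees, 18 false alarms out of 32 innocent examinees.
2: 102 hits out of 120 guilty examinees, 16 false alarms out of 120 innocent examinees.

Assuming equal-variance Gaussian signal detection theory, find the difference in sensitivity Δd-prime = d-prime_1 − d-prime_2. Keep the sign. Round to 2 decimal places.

1: z(0.8125) = 0.887, z(0.5625) = 0.157, d' = 0.730
2: z(0.8500) = 1.036, z(0.1333) = -1.111, d' = 2.147
Δd' = d'_1 − d'_2 = 0.730 − 2.147 = -1.417
2 has the higher sensitivity.

Δd-prime = -1.42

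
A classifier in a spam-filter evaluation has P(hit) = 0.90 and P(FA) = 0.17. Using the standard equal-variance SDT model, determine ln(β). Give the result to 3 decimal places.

z(H) = z(0.90) = 1.2816
z(FA) = z(0.17) = -0.9542
ln β = −½·[z(H)² − z(FA)²] = −0.5 × (1.6425 − 0.9105) = -0.3660

ln β = -0.366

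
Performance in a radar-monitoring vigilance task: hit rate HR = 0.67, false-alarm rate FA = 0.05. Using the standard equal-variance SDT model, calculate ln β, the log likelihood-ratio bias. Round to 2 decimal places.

ln β = 1.26

z(H) = z(0.67) = 0.440
z(FA) = z(0.05) = -1.645
ln β = −½·[z(H)² − z(FA)²] = −0.5 × (0.194 − 2.706) = 1.256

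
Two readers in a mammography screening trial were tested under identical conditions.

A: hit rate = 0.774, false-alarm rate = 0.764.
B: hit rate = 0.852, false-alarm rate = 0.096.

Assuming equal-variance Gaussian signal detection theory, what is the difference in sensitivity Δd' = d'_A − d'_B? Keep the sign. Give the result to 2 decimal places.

A: z(0.774) = 0.752, z(0.764) = 0.719, d' = 0.033
B: z(0.852) = 1.045, z(0.096) = -1.305, d' = 2.350
Δd' = d'_A − d'_B = 0.033 − 2.350 = -2.317
B has the higher sensitivity.

Δd' = -2.32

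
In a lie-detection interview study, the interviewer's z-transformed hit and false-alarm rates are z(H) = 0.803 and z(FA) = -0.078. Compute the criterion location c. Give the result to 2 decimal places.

c = -0.36

c = −½·[z(H) + z(FA)] = −½·(0.803 + (-0.078)) = -0.3625
c < 0: the interviewer has a liberal response bias.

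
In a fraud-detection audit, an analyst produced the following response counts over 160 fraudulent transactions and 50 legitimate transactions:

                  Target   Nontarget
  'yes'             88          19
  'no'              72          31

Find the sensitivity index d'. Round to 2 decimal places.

d' = 0.43

H = 88/160 = 0.5500
FA = 19/50 = 0.3800
z(0.5500) = 0.1257, z(0.3800) = -0.3055
d' = z(H) − z(FA) = 0.1257 − (-0.3055) = 0.4312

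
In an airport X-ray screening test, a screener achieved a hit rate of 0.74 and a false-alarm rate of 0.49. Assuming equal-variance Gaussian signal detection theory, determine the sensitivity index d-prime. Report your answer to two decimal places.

z(H) = z(0.74) = 0.643
z(FA) = z(0.49) = -0.025
d' = z(H) − z(FA) = 0.643 − (-0.025) = 0.668

d-prime = 0.67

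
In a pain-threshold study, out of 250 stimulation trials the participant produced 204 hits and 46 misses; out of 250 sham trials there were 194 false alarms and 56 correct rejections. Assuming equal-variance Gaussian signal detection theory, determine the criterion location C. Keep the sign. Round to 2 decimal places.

H = 204/250 = 0.8160
FA = 194/250 = 0.7760
z(H) = z(0.8160) = 0.9002
z(FA) = z(0.7760) = 0.7588
c = −½·[z(H) + z(FA)] = −0.5 × (0.9002 + 0.7588) = -0.8295
c < 0: the participant has a liberal response bias.

C = -0.83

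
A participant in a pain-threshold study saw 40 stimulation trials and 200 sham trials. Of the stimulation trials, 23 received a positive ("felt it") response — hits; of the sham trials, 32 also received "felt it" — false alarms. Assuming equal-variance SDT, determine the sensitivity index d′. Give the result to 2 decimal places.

H = 23/40 = 0.5750
FA = 32/200 = 0.1600
z(0.5750) = 0.1891, z(0.1600) = -0.9945
d' = z(H) − z(FA) = 0.1891 − (-0.9945) = 1.1836

d′ = 1.18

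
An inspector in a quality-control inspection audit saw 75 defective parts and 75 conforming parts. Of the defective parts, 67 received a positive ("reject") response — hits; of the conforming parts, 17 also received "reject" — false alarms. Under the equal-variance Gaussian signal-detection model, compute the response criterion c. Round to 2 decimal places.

c = -0.25

H = 67/75 = 0.8933
FA = 17/75 = 0.2267
z(H) = z(0.8933) = 1.2443
z(FA) = z(0.2267) = -0.7498
c = −½·[z(H) + z(FA)] = −0.5 × (1.2443 + (-0.7498)) = -0.24725
c < 0: the inspector has a liberal response bias.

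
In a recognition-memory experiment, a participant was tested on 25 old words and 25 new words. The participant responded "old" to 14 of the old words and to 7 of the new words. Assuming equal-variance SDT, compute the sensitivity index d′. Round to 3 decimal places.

H = 14/25 = 0.5600
FA = 7/25 = 0.2800
z(H) = z(0.5600) = 0.1510
z(FA) = z(0.2800) = -0.5828
d' = z(H) − z(FA) = 0.1510 − (-0.5828) = 0.7338

d′ = 0.734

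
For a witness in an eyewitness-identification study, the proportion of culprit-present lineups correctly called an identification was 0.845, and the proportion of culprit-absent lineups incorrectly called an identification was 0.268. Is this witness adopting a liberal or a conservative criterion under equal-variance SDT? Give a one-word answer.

liberal

z(H) = 1.015, z(FA) = -0.619
c = −½·(z(H) + z(FA)) = -0.198
c < 0 → liberal criterion (biased toward responding “yes”).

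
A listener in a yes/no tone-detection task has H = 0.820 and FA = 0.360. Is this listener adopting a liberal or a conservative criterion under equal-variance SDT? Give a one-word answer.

liberal

z(H) = 0.915, z(FA) = -0.358
c = −½·(z(H) + z(FA)) = -0.2785
c < 0 → liberal criterion (biased toward responding “yes”).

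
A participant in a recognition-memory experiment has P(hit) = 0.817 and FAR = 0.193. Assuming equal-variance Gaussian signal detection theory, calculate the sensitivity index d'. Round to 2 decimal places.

d' = 1.77

z(0.817) = 0.9040, z(0.193) = -0.8669
d' = z(H) − z(FA) = 0.9040 − (-0.8669) = 1.7709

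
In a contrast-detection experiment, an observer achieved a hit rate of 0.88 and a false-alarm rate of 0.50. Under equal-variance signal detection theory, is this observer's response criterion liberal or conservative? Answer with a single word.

liberal

z(H) = 1.175, z(FA) = 0.000
c = −½·(z(H) + z(FA)) = -0.5875
c < 0 → liberal criterion (biased toward responding “yes”).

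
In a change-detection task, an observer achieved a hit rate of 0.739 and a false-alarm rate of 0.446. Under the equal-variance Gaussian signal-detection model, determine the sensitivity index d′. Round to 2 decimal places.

Φ⁻¹(H) = 0.640
Φ⁻¹(FA) = -0.136
d' = z(H) − z(FA) = 0.640 − (-0.136) = 0.776

d′ = 0.78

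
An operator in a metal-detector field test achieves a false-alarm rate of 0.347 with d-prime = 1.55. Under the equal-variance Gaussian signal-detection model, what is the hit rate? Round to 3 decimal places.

hit rate = 0.876

z(false-alarm rate) = z(0.347) = -0.3934
z(H) = z(FA) + d' = -0.3934 + 1.55 = 1.1566
hit rate = Φ(1.1566) = 0.8763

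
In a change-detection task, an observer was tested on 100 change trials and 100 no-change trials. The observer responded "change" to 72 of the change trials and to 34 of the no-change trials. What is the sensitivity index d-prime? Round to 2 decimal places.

d-prime = 1.00

H = 72/100 = 0.7200
FA = 34/100 = 0.3400
z(0.7200) = 0.583, z(0.3400) = -0.412
d' = z(H) − z(FA) = 0.583 − (-0.412) = 0.995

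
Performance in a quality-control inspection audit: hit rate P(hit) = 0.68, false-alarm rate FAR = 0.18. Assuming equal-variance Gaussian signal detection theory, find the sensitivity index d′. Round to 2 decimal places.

d′ = 1.38

z(H) = z(0.68) = 0.4677
z(FA) = z(0.18) = -0.9154
d' = z(H) − z(FA) = 0.4677 − (-0.9154) = 1.3831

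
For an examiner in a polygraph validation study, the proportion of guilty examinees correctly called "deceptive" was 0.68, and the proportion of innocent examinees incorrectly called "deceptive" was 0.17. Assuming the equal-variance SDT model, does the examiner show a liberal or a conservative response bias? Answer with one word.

conservative

z(H) = 0.468, z(FA) = -0.954
c = −½·(z(H) + z(FA)) = 0.243
c > 0 → conservative criterion (biased toward responding “no”).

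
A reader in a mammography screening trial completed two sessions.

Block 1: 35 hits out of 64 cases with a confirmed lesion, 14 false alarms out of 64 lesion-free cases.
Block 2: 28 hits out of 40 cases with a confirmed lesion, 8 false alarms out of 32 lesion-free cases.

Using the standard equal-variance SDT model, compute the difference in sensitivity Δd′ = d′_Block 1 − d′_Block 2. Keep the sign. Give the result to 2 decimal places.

Δd′ = -0.30

Block 1: z(0.5469) = 0.118, z(0.2188) = -0.776, d' = 0.894
Block 2: z(0.7000) = 0.524, z(0.2500) = -0.674, d' = 1.198
Δd' = d'_Block 1 − d'_Block 2 = 0.894 − 1.198 = -0.304
Block 2 has the higher sensitivity.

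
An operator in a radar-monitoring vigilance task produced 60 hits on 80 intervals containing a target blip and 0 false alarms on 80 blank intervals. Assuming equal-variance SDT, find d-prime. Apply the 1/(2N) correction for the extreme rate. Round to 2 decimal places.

The false-alarm rate is 0/80 = 0, so apply the 1/(2N) correction: FA → 1/(2·80) = 0.00625.
z(H) = z(0.75000) = 0.674
z(FA) = z(0.00625) = -2.498
d' = 0.674 − (-2.498) = 3.172

d-prime = 3.17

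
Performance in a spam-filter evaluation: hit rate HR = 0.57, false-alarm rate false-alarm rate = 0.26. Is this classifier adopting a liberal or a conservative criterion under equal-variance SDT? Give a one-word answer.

z(H) = 0.176, z(FA) = -0.643
c = −½·(z(H) + z(FA)) = 0.2335
c > 0 → conservative criterion (biased toward responding “no”).

conservative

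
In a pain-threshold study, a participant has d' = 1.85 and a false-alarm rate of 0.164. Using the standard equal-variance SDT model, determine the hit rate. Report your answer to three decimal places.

z(false-alarm rate) = z(0.164) = -0.9782
z(H) = z(FA) + d' = -0.9782 + 1.85 = 0.8718
hit rate = Φ(0.8718) = 0.8083

hit rate = 0.808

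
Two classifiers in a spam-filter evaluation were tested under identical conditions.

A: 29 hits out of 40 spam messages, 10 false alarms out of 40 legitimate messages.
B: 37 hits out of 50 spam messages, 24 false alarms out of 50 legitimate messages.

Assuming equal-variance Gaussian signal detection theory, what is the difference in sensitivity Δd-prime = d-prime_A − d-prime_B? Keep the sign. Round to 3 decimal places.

Δd-prime = 0.579

A: z(0.7250) = 0.5978, z(0.2500) = -0.6745, d' = 1.2723
B: z(0.7400) = 0.6433, z(0.4800) = -0.0502, d' = 0.6935
Δd' = d'_A − d'_B = 1.2723 − 0.6935 = 0.5788
A has the higher sensitivity.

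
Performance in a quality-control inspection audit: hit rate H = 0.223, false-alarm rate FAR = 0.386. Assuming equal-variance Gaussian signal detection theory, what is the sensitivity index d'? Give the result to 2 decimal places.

z(H) = z(0.223) = -0.762
z(FA) = z(0.386) = -0.290
d' = z(H) − z(FA) = -0.762 − (-0.290) = -0.472

d' = -0.47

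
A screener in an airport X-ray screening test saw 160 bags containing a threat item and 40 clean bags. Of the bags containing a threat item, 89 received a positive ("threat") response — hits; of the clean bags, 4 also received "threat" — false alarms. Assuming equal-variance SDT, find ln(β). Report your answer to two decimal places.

H = 89/160 = 0.5563
FA = 4/40 = 0.1000
z(H) = 0.142
z(FA) = -1.282
ln β = −½·[z(H)² − z(FA)²] = −0.5 × (0.020 − 1.644) = 0.812

ln β = 0.81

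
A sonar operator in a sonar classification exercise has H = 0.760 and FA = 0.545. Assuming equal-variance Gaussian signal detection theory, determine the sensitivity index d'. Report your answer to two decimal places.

d' = 0.59

Φ⁻¹(H) = Φ⁻¹(0.760) = 0.7063
Φ⁻¹(FA) = Φ⁻¹(0.545) = 0.1130
d' = z(H) − z(FA) = 0.7063 − 0.1130 = 0.5933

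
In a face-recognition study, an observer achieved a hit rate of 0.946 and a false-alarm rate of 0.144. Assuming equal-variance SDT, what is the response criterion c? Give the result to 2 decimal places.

c = -0.27

z(H) = z(0.946) = 1.607
z(FA) = z(0.144) = -1.063
c = −½·[z(H) + z(FA)] = −0.5 × (1.607 + (-1.063)) = -0.272
c < 0: the observer has a liberal response bias.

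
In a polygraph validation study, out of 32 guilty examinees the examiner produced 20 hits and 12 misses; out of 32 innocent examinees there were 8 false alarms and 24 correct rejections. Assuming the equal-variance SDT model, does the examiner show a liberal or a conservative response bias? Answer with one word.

conservative

z(H) = 0.319, z(FA) = -0.674
c = −½·(z(H) + z(FA)) = 0.1775
c > 0 → conservative criterion (biased toward responding “no”).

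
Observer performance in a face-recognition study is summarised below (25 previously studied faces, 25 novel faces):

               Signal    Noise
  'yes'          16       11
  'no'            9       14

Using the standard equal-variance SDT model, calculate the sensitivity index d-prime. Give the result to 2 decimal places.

d-prime = 0.51

H = 16/25 = 0.6400
FA = 11/25 = 0.4400
z(H) = 0.3585
z(FA) = -0.1510
d' = z(H) − z(FA) = 0.3585 − (-0.1510) = 0.5095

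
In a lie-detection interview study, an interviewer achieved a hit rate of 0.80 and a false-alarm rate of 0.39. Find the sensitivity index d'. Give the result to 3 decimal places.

z(H) = 0.8416
z(FA) = -0.2793
d' = z(H) − z(FA) = 0.8416 − (-0.2793) = 1.1209

d' = 1.121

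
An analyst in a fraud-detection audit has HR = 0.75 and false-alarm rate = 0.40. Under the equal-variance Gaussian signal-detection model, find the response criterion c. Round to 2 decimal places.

Φ⁻¹(H) = Φ⁻¹(0.75) = 0.6745
Φ⁻¹(FA) = Φ⁻¹(0.40) = -0.2533
c = −½·[z(H) + z(FA)] = −0.5 × (0.6745 + (-0.2533)) = -0.2106
c < 0: the analyst has a liberal response bias.

c = -0.21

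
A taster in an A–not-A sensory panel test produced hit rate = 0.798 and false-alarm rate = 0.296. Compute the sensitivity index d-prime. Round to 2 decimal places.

z(H) = 0.8345
z(FA) = -0.5359
d' = z(H) − z(FA) = 0.8345 − (-0.5359) = 1.3704

d-prime = 1.37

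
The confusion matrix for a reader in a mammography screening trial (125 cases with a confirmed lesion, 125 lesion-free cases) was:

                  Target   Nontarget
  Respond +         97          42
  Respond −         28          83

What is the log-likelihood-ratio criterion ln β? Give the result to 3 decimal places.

ln β = -0.198

H = 97/125 = 0.7760
FA = 42/125 = 0.3360
Φ⁻¹(0.7760) = 0.7588, Φ⁻¹(0.3360) = -0.4234
ln β = −½·[z(H)² − z(FA)²] = −0.5 × (0.5758 − 0.1793) = -0.19825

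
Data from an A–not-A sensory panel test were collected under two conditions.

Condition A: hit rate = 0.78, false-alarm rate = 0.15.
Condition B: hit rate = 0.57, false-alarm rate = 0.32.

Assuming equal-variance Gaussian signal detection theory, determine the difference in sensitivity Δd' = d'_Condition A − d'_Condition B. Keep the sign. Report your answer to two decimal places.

Condition A: z(0.78) = 0.772, z(0.15) = -1.036, d' = 1.808
Condition B: z(0.57) = 0.176, z(0.32) = -0.468, d' = 0.644
Δd' = d'_Condition A − d'_Condition B = 1.808 − 0.644 = 1.164
Condition A has the higher sensitivity.

Δd' = 1.16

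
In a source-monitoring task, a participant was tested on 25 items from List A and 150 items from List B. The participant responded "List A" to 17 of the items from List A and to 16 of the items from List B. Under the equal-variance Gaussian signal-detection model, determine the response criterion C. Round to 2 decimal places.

C = 0.39

H = 17/25 = 0.6800
FA = 16/150 = 0.1067
z(0.6800) = 0.4677, z(0.1067) = -1.2443
c = −½·[z(H) + z(FA)] = −0.5 × (0.4677 + (-1.2443)) = 0.3883
c > 0: the participant has a conservative response bias.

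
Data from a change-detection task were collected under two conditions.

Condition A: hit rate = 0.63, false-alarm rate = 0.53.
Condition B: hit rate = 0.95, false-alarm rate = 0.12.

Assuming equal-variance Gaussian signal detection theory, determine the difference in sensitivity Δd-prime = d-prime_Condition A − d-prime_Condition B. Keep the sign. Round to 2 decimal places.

Condition A: z(0.63) = 0.332, z(0.53) = 0.075, d' = 0.257
Condition B: z(0.95) = 1.645, z(0.12) = -1.175, d' = 2.820
Δd' = d'_Condition A − d'_Condition B = 0.257 − 2.820 = -2.563
Condition B has the higher sensitivity.

Δd-prime = -2.56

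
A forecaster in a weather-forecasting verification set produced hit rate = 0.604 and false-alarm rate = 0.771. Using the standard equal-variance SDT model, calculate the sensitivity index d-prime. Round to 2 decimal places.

d-prime = -0.48

z(0.604) = 0.2637, z(0.771) = 0.7421
d' = z(H) − z(FA) = 0.2637 − 0.7421 = -0.4784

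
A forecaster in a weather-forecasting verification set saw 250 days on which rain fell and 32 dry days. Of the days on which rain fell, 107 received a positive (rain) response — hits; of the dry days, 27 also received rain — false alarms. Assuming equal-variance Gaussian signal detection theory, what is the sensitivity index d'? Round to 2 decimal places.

H = 107/250 = 0.4280
FA = 27/32 = 0.8438
z(H) = z(0.4280) = -0.1815
z(FA) = z(0.8438) = 1.0102
d' = z(H) − z(FA) = -0.1815 − 1.0102 = -1.1917

d' = -1.19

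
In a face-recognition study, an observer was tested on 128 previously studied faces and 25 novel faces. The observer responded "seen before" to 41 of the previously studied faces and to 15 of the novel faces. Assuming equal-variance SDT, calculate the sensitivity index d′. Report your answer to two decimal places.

H = 41/128 = 0.3203
FA = 15/25 = 0.6000
z(0.3203) = -0.467, z(0.6000) = 0.253
d' = z(H) − z(FA) = -0.467 − 0.253 = -0.720

d′ = -0.72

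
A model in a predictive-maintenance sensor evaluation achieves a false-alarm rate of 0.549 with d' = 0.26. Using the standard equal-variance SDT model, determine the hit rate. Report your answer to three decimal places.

z(false-alarm rate) = z(0.549) = 0.1231
z(H) = z(FA) + d' = 0.1231 + 0.26 = 0.3831
hit rate = Φ(0.3831) = 0.6492

hit rate = 0.649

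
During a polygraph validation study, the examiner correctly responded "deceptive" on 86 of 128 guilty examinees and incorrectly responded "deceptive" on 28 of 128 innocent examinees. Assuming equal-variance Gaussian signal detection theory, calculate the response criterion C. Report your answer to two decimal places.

H = 86/128 = 0.6719
FA = 28/128 = 0.2188
Φ⁻¹(H) = Φ⁻¹(0.6719) = 0.445
Φ⁻¹(FA) = Φ⁻¹(0.2188) = -0.776
c = −½·[z(H) + z(FA)] = −0.5 × (0.445 + (-0.776)) = 0.1655
c > 0: the examiner has a conservative response bias.

C = 0.17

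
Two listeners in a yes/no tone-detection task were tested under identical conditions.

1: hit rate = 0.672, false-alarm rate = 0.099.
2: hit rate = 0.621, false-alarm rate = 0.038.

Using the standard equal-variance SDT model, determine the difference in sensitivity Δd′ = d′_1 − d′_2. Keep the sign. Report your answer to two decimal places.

Δd′ = -0.35

1: z(0.672) = 0.445, z(0.099) = -1.287, d' = 1.732
2: z(0.621) = 0.308, z(0.038) = -1.774, d' = 2.082
Δd' = d'_1 − d'_2 = 1.732 − 2.082 = -0.350
2 has the higher sensitivity.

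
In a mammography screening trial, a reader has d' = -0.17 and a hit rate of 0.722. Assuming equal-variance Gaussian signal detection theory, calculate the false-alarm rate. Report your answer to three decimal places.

z(hit rate) = z(0.722) = 0.5888
z(FA) = z(H) − d' = 0.5888 − (-0.17) = 0.7588
false-alarm rate = Φ(0.7588) = 0.7760

false-alarm rate = 0.776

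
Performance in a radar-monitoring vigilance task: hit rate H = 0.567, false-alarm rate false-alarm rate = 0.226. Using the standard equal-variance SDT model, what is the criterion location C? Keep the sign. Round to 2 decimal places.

C = 0.29

z(H) = z(0.567) = 0.169
z(FA) = z(0.226) = -0.752
c = −½·[z(H) + z(FA)] = −0.5 × (0.169 + (-0.752)) = 0.2915
c > 0: the operator has a conservative response bias.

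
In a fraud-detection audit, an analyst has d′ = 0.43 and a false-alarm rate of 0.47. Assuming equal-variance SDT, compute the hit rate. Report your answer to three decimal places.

hit rate = 0.639

z(false-alarm rate) = z(0.47) = -0.0753
z(H) = z(FA) + d' = -0.0753 + 0.43 = 0.3547
hit rate = Φ(0.3547) = 0.6386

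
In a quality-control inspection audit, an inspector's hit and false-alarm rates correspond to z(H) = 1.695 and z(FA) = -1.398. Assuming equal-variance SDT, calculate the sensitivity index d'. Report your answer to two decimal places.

d' = 3.09

d' = z(H) − z(FA) = 1.695 − (-1.398) = 3.093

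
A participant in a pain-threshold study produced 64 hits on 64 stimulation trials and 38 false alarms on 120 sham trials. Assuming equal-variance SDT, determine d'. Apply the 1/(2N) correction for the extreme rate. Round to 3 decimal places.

The hit rate is 64/64 = 1, so apply the 1/(2N) correction: H → 1 − 1/(2·64) = 0.99219.
z(H) = z(0.99219) = 2.4177
z(FA) = z(0.31667) = -0.4770
d' = 2.4177 − (-0.4770) = 2.8947

d' = 2.895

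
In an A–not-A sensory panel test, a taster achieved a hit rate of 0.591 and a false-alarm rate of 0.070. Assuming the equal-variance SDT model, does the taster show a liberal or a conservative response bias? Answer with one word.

z(H) = 0.230, z(FA) = -1.476
c = −½·(z(H) + z(FA)) = 0.623
c > 0 → conservative criterion (biased toward responding “no”).

conservative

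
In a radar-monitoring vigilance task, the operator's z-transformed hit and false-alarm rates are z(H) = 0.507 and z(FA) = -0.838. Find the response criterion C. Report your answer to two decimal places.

C = 0.17

c = −½·[z(H) + z(FA)] = −½·(0.507 + (-0.838)) = 0.1655
c > 0: the operator has a conservative response bias.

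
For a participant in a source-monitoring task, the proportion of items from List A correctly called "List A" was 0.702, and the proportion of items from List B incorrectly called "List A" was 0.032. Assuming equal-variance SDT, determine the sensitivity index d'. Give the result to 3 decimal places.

d' = 2.382

Φ⁻¹(0.702) = 0.5302, Φ⁻¹(0.032) = -1.8522
d' = z(H) − z(FA) = 0.5302 − (-1.8522) = 2.3824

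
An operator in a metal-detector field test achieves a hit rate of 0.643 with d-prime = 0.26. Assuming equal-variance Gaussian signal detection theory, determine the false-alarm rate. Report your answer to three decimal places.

false-alarm rate = 0.542

z(hit rate) = z(0.643) = 0.3665
z(FA) = z(H) − d' = 0.3665 − 0.26 = 0.1065
false-alarm rate = Φ(0.1065) = 0.5424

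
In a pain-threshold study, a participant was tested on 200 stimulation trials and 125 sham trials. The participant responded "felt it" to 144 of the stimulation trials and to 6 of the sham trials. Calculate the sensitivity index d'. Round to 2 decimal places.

H = 144/200 = 0.7200
FA = 6/125 = 0.0480
Φ⁻¹(0.7200) = 0.583, Φ⁻¹(0.0480) = -1.665
d' = z(H) − z(FA) = 0.583 − (-1.665) = 2.248

d' = 2.25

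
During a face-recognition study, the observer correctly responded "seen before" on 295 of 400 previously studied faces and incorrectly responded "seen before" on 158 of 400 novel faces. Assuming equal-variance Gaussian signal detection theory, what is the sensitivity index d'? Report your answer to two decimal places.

H = 295/400 = 0.7375
FA = 158/400 = 0.3950
z(H) = 0.636
z(FA) = -0.266
d' = z(H) − z(FA) = 0.636 − (-0.266) = 0.902

d' = 0.90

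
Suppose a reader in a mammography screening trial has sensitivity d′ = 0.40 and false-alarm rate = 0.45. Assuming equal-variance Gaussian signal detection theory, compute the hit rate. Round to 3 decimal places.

hit rate = 0.608

z(false-alarm rate) = z(0.45) = -0.1257
z(H) = z(FA) + d' = -0.1257 + 0.40 = 0.2743
hit rate = Φ(0.2743) = 0.6081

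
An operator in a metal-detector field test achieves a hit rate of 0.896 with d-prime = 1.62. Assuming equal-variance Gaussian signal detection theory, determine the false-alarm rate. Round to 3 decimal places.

false-alarm rate = 0.359

z(hit rate) = z(0.896) = 1.2591
z(FA) = z(H) − d' = 1.2591 − 1.62 = -0.3609
false-alarm rate = Φ(-0.3609) = 0.3591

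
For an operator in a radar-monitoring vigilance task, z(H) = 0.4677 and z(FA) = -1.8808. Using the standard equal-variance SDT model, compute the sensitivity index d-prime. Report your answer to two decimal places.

d' = z(H) − z(FA) = 0.4677 − (-1.8808) = 2.3485

d-prime = 2.35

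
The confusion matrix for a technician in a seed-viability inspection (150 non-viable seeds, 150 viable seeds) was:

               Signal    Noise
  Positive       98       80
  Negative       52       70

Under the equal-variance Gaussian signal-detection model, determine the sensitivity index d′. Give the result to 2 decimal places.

H = 98/150 = 0.6533
FA = 80/150 = 0.5333
z(H) = 0.3942
z(FA) = 0.0836
d' = z(H) − z(FA) = 0.3942 − 0.0836 = 0.3106

d′ = 0.31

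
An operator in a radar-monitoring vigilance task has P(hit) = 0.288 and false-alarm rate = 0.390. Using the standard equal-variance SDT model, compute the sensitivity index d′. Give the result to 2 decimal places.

z(H) = -0.5592
z(FA) = -0.2793
d' = z(H) − z(FA) = -0.5592 − (-0.2793) = -0.2799

d′ = -0.28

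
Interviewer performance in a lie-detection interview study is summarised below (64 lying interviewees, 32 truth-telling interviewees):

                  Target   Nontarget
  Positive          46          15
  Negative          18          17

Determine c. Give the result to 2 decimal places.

c = -0.25

H = 46/64 = 0.7188
FA = 15/32 = 0.4688
Φ⁻¹(H) = Φ⁻¹(0.7188) = 0.579
Φ⁻¹(FA) = Φ⁻¹(0.4688) = -0.078
c = −½·[z(H) + z(FA)] = −0.5 × (0.579 + (-0.078)) = -0.2505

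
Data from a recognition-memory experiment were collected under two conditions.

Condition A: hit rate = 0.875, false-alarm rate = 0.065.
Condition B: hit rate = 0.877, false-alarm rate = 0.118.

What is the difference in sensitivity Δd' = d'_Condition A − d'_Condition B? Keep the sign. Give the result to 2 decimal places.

Δd' = 0.32

Condition A: z(0.875) = 1.150, z(0.065) = -1.514, d' = 2.664
Condition B: z(0.877) = 1.160, z(0.118) = -1.185, d' = 2.345
Δd' = d'_Condition A − d'_Condition B = 2.664 − 2.345 = 0.319
Condition A has the higher sensitivity.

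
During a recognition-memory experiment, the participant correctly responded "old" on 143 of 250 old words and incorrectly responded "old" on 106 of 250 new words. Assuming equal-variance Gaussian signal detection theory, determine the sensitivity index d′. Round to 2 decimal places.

H = 143/250 = 0.5720
FA = 106/250 = 0.4240
z(H) = 0.1815
z(FA) = -0.1917
d' = z(H) − z(FA) = 0.1815 − (-0.1917) = 0.3732

d′ = 0.37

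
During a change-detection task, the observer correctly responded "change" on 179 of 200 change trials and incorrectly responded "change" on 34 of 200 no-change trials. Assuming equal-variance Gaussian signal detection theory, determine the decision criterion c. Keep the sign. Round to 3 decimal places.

c = -0.150

H = 179/200 = 0.8950
FA = 34/200 = 0.1700
Φ⁻¹(H) = Φ⁻¹(0.8950) = 1.2536
Φ⁻¹(FA) = Φ⁻¹(0.1700) = -0.9542
c = −½·[z(H) + z(FA)] = −0.5 × (1.2536 + (-0.9542)) = -0.1497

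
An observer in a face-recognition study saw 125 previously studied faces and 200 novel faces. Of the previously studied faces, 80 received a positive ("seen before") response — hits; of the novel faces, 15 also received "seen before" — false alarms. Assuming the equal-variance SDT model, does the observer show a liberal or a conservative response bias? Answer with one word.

z(H) = 0.358, z(FA) = -1.440
c = −½·(z(H) + z(FA)) = 0.541
c > 0 → conservative criterion (biased toward responding “no”).

conservative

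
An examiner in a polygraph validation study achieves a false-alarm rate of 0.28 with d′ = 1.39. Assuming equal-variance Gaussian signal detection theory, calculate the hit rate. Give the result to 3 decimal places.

z(false-alarm rate) = z(0.28) = -0.5828
z(H) = z(FA) + d' = -0.5828 + 1.39 = 0.8072
hit rate = Φ(0.8072) = 0.7902

hit rate = 0.790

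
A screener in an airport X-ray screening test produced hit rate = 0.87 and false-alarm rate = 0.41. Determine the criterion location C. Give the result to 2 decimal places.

z(0.87) = 1.126, z(0.41) = -0.228
c = −½·[z(H) + z(FA)] = −0.5 × (1.126 + (-0.228)) = -0.449

C = -0.45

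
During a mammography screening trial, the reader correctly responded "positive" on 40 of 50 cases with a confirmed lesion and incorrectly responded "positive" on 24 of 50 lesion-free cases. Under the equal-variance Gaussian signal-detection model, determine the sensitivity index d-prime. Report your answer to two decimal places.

H = 40/50 = 0.8000
FA = 24/50 = 0.4800
z(H) = 0.842
z(FA) = -0.050
d' = z(H) − z(FA) = 0.842 − (-0.050) = 0.892

d-prime = 0.89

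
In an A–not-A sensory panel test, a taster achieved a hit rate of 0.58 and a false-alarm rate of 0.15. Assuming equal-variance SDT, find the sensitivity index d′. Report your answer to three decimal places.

d′ = 1.238

z(H) = 0.2019
z(FA) = -1.0364
d' = z(H) − z(FA) = 0.2019 − (-1.0364) = 1.2383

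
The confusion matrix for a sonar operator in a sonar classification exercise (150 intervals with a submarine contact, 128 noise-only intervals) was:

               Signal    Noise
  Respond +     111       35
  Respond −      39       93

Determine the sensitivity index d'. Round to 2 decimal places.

H = 111/150 = 0.7400
FA = 35/128 = 0.2734
z(0.7400) = 0.643, z(0.2734) = -0.603
d' = z(H) − z(FA) = 0.643 − (-0.603) = 1.246

d' = 1.25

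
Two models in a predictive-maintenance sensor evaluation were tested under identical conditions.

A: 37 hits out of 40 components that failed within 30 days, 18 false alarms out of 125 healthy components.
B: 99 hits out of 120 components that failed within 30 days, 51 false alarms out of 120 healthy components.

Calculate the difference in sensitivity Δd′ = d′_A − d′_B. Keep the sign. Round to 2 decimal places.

Δd′ = 1.38

A: z(0.9250) = 1.440, z(0.1440) = -1.063, d' = 2.503
B: z(0.8250) = 0.935, z(0.4250) = -0.189, d' = 1.124
Δd' = d'_A − d'_B = 2.503 − 1.124 = 1.379
A has the higher sensitivity.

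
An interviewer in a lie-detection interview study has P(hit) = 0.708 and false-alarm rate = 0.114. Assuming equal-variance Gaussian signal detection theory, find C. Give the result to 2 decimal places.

Φ⁻¹(0.708) = 0.548, Φ⁻¹(0.114) = -1.206
c = −½·[z(H) + z(FA)] = −0.5 × (0.548 + (-1.206)) = 0.329

C = 0.33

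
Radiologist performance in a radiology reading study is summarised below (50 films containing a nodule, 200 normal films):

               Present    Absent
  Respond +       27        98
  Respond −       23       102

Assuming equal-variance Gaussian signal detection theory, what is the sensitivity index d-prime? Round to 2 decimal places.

H = 27/50 = 0.5400
FA = 98/200 = 0.4900
Φ⁻¹(H) = Φ⁻¹(0.5400) = 0.100
Φ⁻¹(FA) = Φ⁻¹(0.4900) = -0.025
d' = z(H) − z(FA) = 0.100 − (-0.025) = 0.125

d-prime = 0.13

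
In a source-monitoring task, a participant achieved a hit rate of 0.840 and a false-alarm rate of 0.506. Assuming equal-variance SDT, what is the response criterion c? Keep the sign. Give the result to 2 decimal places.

Φ⁻¹(H) = 0.994
Φ⁻¹(FA) = 0.015
c = −½·[z(H) + z(FA)] = −0.5 × (0.994 + 0.015) = -0.5045
c < 0: the participant has a liberal response bias.

c = -0.50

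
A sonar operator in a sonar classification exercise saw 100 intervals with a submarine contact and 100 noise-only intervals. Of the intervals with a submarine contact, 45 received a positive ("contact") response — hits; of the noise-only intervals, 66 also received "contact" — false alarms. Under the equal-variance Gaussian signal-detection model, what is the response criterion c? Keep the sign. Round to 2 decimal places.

H = 45/100 = 0.4500
FA = 66/100 = 0.6600
z(H) = z(0.4500) = -0.1257
z(FA) = z(0.6600) = 0.4125
c = −½·[z(H) + z(FA)] = −0.5 × (-0.1257 + 0.4125) = -0.1434

c = -0.14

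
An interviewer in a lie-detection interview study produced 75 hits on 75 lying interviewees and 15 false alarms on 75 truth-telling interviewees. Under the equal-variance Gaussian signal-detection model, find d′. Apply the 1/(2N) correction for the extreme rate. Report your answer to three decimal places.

The hit rate is 75/75 = 1, so apply the 1/(2N) correction: H → 1 − 1/(2·75) = 0.99333.
z(H) = z(0.99333) = 2.4746
z(FA) = z(0.20000) = -0.8416
d' = 2.4746 − (-0.8416) = 3.3162

d′ = 3.316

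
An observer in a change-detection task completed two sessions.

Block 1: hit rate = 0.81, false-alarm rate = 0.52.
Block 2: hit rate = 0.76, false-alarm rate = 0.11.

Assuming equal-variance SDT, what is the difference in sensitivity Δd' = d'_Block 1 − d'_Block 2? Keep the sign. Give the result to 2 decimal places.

Δd' = -1.11

Block 1: z(0.81) = 0.878, z(0.52) = 0.050, d' = 0.828
Block 2: z(0.76) = 0.706, z(0.11) = -1.227, d' = 1.933
Δd' = d'_Block 1 − d'_Block 2 = 0.828 − 1.933 = -1.105
Block 2 has the higher sensitivity.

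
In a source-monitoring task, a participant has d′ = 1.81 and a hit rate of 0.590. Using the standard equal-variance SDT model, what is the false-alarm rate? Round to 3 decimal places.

z(hit rate) = z(0.590) = 0.2275
z(FA) = z(H) − d' = 0.2275 − 1.81 = -1.5825
false-alarm rate = Φ(-1.5825) = 0.0568

false-alarm rate = 0.057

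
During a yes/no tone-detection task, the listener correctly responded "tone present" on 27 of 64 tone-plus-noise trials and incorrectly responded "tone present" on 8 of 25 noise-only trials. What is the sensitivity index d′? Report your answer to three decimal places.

H = 27/64 = 0.4219
FA = 8/25 = 0.3200
Φ⁻¹(0.4219) = -0.1970, Φ⁻¹(0.3200) = -0.4677
d' = z(H) − z(FA) = -0.1970 − (-0.4677) = 0.2707

d′ = 0.271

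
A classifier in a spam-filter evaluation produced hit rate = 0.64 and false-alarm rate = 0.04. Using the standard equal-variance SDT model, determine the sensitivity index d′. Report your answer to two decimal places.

z(0.64) = 0.358, z(0.04) = -1.751
d' = z(H) − z(FA) = 0.358 − (-1.751) = 2.109

d′ = 2.11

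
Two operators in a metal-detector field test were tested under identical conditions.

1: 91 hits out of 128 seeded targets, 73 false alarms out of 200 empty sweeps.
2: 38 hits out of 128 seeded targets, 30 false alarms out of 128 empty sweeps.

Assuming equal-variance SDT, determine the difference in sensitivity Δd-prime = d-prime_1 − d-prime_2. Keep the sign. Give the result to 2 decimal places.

1: z(0.7109) = 0.556, z(0.3650) = -0.345, d' = 0.901
2: z(0.2969) = -0.533, z(0.2344) = -0.724, d' = 0.191
Δd' = d'_1 − d'_2 = 0.901 − 0.191 = 0.710
1 has the higher sensitivity.

Δd-prime = 0.71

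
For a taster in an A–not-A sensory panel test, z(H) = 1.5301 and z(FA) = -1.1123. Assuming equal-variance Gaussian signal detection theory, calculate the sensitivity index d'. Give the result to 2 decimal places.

d' = z(H) − z(FA) = 1.5301 − (-1.1123) = 2.6424

d' = 2.64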